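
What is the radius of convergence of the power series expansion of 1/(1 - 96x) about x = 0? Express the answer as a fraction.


Expanding 1/(1 - 96x) = sum_{k>=0} 96^k x^k, the series converges when |96x| < 1, i.e., |x| < 1/96.
So the radius of convergence is 1/96 = 1/96.

1/96


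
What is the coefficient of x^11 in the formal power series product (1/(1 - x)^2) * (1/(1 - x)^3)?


Combine the factors: (1/(1 - x)^2) * (1/(1 - x)^3) = 1/(1 - x)^5.
Then use 1/(1 - x)^r = sum_{k>=0} C(k + r - 1, r - 1) x^k with r = 5 and k = 11:
C(15, 4) = 1365.

1365


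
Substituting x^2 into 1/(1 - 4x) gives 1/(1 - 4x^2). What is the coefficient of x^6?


The coefficient of x^(2m) in 1/(1 - 4x^2) is 4^m.
With n = 6 = 2*3, the coefficient is 4^3 = 64.

64


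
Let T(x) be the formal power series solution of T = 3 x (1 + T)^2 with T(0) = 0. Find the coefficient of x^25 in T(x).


Apply the Lagrange inversion formula: if T = 3 x * phi(T) with phi(t) = (1 + t)^2, then [x^n] T = 3^n * (1/n) [t^(n-1)] phi(t)^n = 3^n * (1/n) [t^(n-1)] (1 + t)^(2n) = 3^n * (1/n) C(2n, n-1).
Using the identity C(2n, n-1) = C(2n, n) * n / (n+1), the unscaled factor equals C(2n, n) / (n+1) = C_n, the n-th Catalan number.
For n = 25: C_25 = C(50, 25) / 26 = 126410606437752/26 = 4861946401452.
With the 3^25 = 847288609443 factor, the coefficient is 847288609443 * 4861946401452 = 4119471805672662916111236.

4119471805672662916111236


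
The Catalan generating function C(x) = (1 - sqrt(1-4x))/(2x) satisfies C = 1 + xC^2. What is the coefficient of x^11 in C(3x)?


Substituting x -> 3x scales the n-th coefficient by 3^n, so [x^11] C(3x) = 3^11 * C_11.
C_11 = C(2*11, 11)/(12) = 705432/12 = 58786.
So 3^11 * 58786 = 177147 * 58786 = 10413763542.

10413763542


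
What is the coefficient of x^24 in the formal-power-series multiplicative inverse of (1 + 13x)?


The inverse is 1/(1 + 13x). Apply the geometric identity 1/(1 - y) = sum_{k>=0} y^k with y = -13x:
1/(1 + 13x) = sum_{k>=0} (-13)^k x^k.
So the coefficient of x^24 is (-13)^24 = 542800770374370512771595361.

542800770374370512771595361


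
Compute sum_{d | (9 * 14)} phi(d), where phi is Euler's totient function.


First, 9 * 14 = 126. One classical identity is sum_{d | n} phi(d) = n (each k in [1, n] has a unique gcd with n, and among the k's with gcd(k, n) = n/d there are phi(d) of them). So the sum equals 126. We also verify directly:
Divisors of 126: 1, 2, 3, 6, 7, 9, 14, 18, 21, 42, 63, 126.
phi values: 1, 1, 2, 2, 6, 6, 6, 6, 12, 12, 36, 36.
Sum = 126.

126


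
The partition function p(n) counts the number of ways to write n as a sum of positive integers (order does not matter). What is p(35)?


Using the generating function prod_{k>=1} 1/(1-x^k), we compute p(35).
By dynamic programming over parts 1 through 35:
p(35) = 14883

14883


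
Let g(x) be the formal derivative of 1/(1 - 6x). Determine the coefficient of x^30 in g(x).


Differentiate termwise: d/dx sum_{k>=0} 6^k x^k = sum_{k>=1} k 6^k x^(k-1) = sum_{j>=0} (j+1) 6^(j+1) x^j.
Equivalently, d/dx [1/(1 - 6x)] = 6/(1 - 6x)^2.
For j = 30: 31 * 6^31 = 31 * 1326443518324400147398656 = 41119749068056404569358336.

41119749068056404569358336


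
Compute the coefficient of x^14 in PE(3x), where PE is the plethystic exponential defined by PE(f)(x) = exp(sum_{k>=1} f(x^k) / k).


With f(x) = 3x, the exponent is sum_{k>=1} 3 x^k / k = 3 * (-ln(1 - x)). Exponentiating:
PE(3x) = exp(-3 ln(1 - x)) = 1/(1 - x)^3.
By the negative binomial expansion, [x^n] 1/(1 - x)^3 = C(n + 2, 2).
For n = 14: C(16, 2) = 120.

120


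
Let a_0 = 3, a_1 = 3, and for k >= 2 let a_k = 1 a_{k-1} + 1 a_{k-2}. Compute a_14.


Iterating the recurrence forward:
a_0 = 3
a_1 = 3
a_2 = 1*3 + 1*3 = 6
a_3 = 1*6 + 1*3 = 9
a_4 = 1*9 + 1*6 = 15
a_5 = 1*15 + 1*9 = 24
a_6 = 1*24 + 1*15 = 39
a_7 = 1*39 + 1*24 = 63
a_8 = 1*63 + 1*39 = 102
a_9 = 1*102 + 1*63 = 165
a_10 = 1*165 + 1*102 = 267
a_11 = 1*267 + 1*165 = 432
a_12 = 1*432 + 1*267 = 699
a_13 = 1*699 + 1*432 = 1131
a_14 = 1*1131 + 1*699 = 1830
So a_14 = 1830.

1830


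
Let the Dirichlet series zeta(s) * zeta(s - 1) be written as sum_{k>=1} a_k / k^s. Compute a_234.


Convolution gives a_k = sum_{d | k} d * 1 = sum_{d | k} d = sigma(k), the sum of positive divisors of k.
For k = 234, the divisors are 1, 2, 3, 6, 9, 13, 18, 26, 39, 78, 117, 234, so
sigma(234) = 1 + 2 + 3 + 6 + 9 + 13 + 18 + 26 + 39 + 78 + 117 + 234 = 546.

546


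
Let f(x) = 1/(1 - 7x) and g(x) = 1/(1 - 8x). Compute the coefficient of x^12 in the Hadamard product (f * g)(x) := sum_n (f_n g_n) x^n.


f has coefficients f_k = 7^k and g has coefficients g_k = 8^k, so the Hadamard product has coefficient (f*g)_k = 7^k * 8^k = 56^k.
For k = 12: 56^12 = 951166013805414055936.

951166013805414055936


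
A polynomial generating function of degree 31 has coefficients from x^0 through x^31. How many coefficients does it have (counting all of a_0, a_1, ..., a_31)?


A polynomial of degree 31 takes the form a_0 + a_1 x + ... + a_31 x^31.
The number of coefficients is 31 + 1 = 32.

32


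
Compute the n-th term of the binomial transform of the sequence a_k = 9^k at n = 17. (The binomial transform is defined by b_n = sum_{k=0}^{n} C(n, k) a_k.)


With a_k = 9^k, b_n = sum_{k=0}^{n} C(n, k) 9^k = (1 + 9)^n by the binomial theorem.
For n = 17: (1 + 9)^17 = 10^17 = 100000000000000000.

100000000000000000


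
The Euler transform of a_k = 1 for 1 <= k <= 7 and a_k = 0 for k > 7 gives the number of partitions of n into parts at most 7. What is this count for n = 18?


Partitions of 18 into parts at most 7:
Using generating function (1-x)^(-1)(1-x^2)^(-1)...(1-x^7)^(-1),
the coefficient of x^18 = 248

248


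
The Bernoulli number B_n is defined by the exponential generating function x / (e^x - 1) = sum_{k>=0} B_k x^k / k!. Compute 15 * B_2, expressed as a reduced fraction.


Bernoulli numbers can also be computed recursively via B_0 = 1 and sum_{j=0}^{m} C(m+1, j) B_j = 0 for m >= 1. Odd-index Bernoulli numbers vanish for k >= 3.
Computing B_2 = 1/6, so 15 * B_2 = 15 * 1/6 = 5/2.

5/2


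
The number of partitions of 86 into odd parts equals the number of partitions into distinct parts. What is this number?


Computing partitions of 86 into odd parts (1, 3, 5, ...):
Using the generating function prod_{k>=0} 1/(1-x^(2k+1)),
the count is 133184

133184


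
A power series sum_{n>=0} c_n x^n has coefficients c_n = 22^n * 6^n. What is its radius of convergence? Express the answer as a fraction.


By the root test (Cauchy-Hadamard), the radius is R = 1 / limsup_n |c_n|^(1/n).
Here |c_n|^(1/n) = (22^n * 6^n)^(1/n) = 22 * 6 = 132 for all n.
So R = 1/132 = 1/132.

1/132


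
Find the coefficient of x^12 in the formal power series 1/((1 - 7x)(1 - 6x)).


By partial fractions or Cauchy convolution:
The coefficient equals sum_{k=0}^{12} 7^k * 6^(12-k).
= 83828316391

83828316391


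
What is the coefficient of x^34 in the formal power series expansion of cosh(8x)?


The Maclaurin series is cosh(t) = sum_{m>=0} t^(2m) / (2m)!, so substituting t = 8x, only even powers of x are nonzero, with coefficient of x^(2m) equal to 8^(2m) / (2m)!.
For x^34 the coefficient is 8^34/34! = 5070602400912917605986812821504/295232799039604140847618609643520000000 = 1180591620717411303424/68739242628124575327993046875.

1180591620717411303424/68739242628124575327993046875


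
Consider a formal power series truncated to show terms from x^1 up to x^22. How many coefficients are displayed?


From x^1 to x^22 inclusive, the count is 22 - 1 + 1 = 22.

22


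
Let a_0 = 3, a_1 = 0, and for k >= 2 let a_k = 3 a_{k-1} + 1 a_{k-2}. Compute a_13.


Iterating the recurrence forward:
a_0 = 3
a_1 = 0
a_2 = 3*0 + 1*3 = 3
a_3 = 3*3 + 1*0 = 9
a_4 = 3*9 + 1*3 = 30
a_5 = 3*30 + 1*9 = 99
a_6 = 3*99 + 1*30 = 327
a_7 = 3*327 + 1*99 = 1080
a_8 = 3*1080 + 1*327 = 3567
a_9 = 3*3567 + 1*1080 = 11781
a_10 = 3*11781 + 1*3567 = 38910
a_11 = 3*38910 + 1*11781 = 128511
a_12 = 3*128511 + 1*38910 = 424443
a_13 = 3*424443 + 1*128511 = 1401840
So a_13 = 1401840.

1401840


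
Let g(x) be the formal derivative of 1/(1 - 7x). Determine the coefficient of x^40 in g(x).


Differentiate termwise: d/dx sum_{k>=0} 7^k x^k = sum_{k>=1} k 7^k x^(k-1) = sum_{j>=0} (j+1) 7^(j+1) x^j.
Equivalently, d/dx [1/(1 - 7x)] = 7/(1 - 7x)^2.
For j = 40: 41 * 7^41 = 41 * 44567640326363195900190045974568007 = 1827273253380891031907791884957288287.

1827273253380891031907791884957288287


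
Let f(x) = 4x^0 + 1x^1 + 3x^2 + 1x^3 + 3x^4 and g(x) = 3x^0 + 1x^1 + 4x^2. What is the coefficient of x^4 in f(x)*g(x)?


Cauchy product at x^4:
3*4 + 1*1 + 3*3
= 22

22


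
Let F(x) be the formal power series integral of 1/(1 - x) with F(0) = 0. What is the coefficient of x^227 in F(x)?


1/(1 - x) = sum_{k>=0} x^k. Integrating termwise and using F(0) = 0 gives
F(x) = sum_{k>=0} x^(k+1) / (k+1) = sum_{m>=1} x^m / m = -ln(1 - x).
So the coefficient of x^227 is 1/227 = 1/227.

1/227


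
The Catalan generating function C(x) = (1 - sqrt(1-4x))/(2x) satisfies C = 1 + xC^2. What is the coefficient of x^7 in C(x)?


Substituting x -> x scales the n-th coefficient by 1, so [x^7] C(x) = C_7.
C_7 = C(2*7, 7)/(8) = 3432/8 = 429.
= 429.

429


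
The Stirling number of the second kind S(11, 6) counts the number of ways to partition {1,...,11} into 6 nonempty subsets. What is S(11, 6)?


Using the explicit formula S(n,k) = (1/k!) sum_{j=0}^{k} (-1)^(k-j) C(k,j) j^n:
S(11, 6) = 179487
Equivalently, S(n,k) is n! times the coefficient of x^n in the EGF (e^x - 1)^k / k!.

179487


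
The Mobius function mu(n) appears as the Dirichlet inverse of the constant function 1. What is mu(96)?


96 has a squared prime factor, so mu(96) = 0.
Factorization reveals a repeated prime.

0


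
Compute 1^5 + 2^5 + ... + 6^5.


This power sum has a closed form given by Faulhaber's formula
sum_{k=1}^{m} k^p = (1 / (p + 1)) * sum_{j=0}^{p} C(p + 1, j) B_j m^(p + 1 - j),
but for small m direct computation is fastest:
1 + 32 + 243 + 1024 + 3125 + 7776 = 12201.

12201


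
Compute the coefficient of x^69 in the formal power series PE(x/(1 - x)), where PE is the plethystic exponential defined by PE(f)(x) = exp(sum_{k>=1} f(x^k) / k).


For f(x) = x/(1 - x) we have
sum_{k>=1} f(x^k) / k = sum_{k>=1} (1/k) * x^k / (1 - x^k) = sum_{k, m >= 1} x^(k m) / k,
which after exponentiating simplifies to
PE(x/(1 - x)) = prod_{k>=1} 1 / (1 - x^k).
This is the generating function for the partition function p(n), so the coefficient of x^69 is p(69).
Computing p(69) by dynamic programming over parts 1, 2, ..., 69: p(69) = 3554345.

3554345


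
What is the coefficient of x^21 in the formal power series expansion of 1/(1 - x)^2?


The negative binomial / multiset identity is
1/(1 - x)^r = sum_{k>=0} C(k + r - 1, r - 1) x^k.
Here r = 2 and k = 21, so the coefficient is
C(21 + 1, 1) = C(22, 1)
= 22

22


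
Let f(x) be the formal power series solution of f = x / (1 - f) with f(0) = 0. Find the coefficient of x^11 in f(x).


Apply Lagrange inversion: f = x * phi(f) with phi(t) = 1/(1 - t), so
[x^n] f = (1/n) [t^(n-1)] phi(t)^n = (1/n) [t^(n-1)] (1 - t)^(-n) = (1/n) C(2n - 2, n - 1) = C_{n-1}.
For n = 11: C_10 = C(20, 10) / 11 = 184756/11 = 16796 = 16796.

16796


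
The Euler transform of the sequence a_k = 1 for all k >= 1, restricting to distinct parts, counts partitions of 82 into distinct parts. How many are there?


Partitions of 82 into distinct parts can be computed via generating function.
Product (1+x)(1+x^2)(1+x^3)...
The coefficient of x^82 = 92864

92864


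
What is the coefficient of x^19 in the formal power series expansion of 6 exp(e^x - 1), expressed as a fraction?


exp(e^x - 1) is the exponential generating function for the Bell numbers Bell_k: exp(e^x - 1) = sum_{k>=0} Bell_k x^k / k!.
So the coefficient of x^19 in 6 exp(e^x - 1) is 6 Bell_19 / 19!.
Computing: Bell_19 = 5832742205057 and 19! = 121645100408832000, giving
6 * 5832742205057/121645100408832000 = 5832742205057/20274183401472000.

5832742205057/20274183401472000


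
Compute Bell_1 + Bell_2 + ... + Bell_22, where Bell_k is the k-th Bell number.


Recall Bell_k counts set partitions of a k-set (with Bell_0 = 1 by convention).
Bell_1 through Bell_22: 1, 2, 5, 15, 52, 203, 877, 4140, 21147, 115975, 678570, 4213597, 27644437, 190899322, 1382958545, 10480142147, 82864869804, 682076806159, 5832742205057, 51724158235372, 474869816156751, 4506715738447323
Sum = 1 + 2 + 5 + 15 + 52 + 203 + 877 + 4140 + 21147 + 115975 + 678570 + 4213597 + 27644437 + 190899322 + 1382958545 + 10480142147 + 82864869804 + 682076806159 + 5832742205057 + 51724158235372 + 474869816156751 + 4506715738447323 = 5039919483399501.

5039919483399501


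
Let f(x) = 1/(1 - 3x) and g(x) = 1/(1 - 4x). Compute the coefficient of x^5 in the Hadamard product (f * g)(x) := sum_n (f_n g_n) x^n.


f has coefficients f_k = 3^k and g has coefficients g_k = 4^k, so the Hadamard product has coefficient (f*g)_k = 3^k * 4^k = 12^k.
For k = 5: 12^5 = 248832.

248832


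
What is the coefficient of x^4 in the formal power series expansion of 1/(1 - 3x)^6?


The general identity 1/(1 - c x)^r = sum_{k>=0} c^k C(k + r - 1, r - 1) x^k follows by substituting y = c x into 1/(1 - y)^r = sum_{k>=0} C(k + r - 1, r - 1) y^k.
For c = 3, r = 6, k = 4:
3^4 * C(9, 5) = 81 * 126 = 10206.

10206


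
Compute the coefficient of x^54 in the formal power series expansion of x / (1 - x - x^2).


Let f(x) = sum_{k>=0} a_k x^k. Multiplying f(x) * (1 - x - x^2) = x and matching coefficients gives a_0 = 0, a_1 = 1, and a_k = a_{k-1} + a_{k-2} for k >= 2. These are the Fibonacci numbers F_k.
Iterating from F_0 = 0, F_1 = 1:
F_0=0, F_1=1, F_2=1, F_3=2, F_4=3, F_5=5, F_6=8, F_7=13, F_8=21, F_9=34, ...
F_54 = 86267571272.

86267571272


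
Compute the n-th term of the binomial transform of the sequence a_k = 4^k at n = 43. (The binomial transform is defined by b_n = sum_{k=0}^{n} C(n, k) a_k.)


With a_k = 4^k, b_n = sum_{k=0}^{n} C(n, k) 4^k = (1 + 4)^n by the binomial theorem.
For n = 43: (1 + 4)^43 = 5^43 = 1136868377216160297393798828125.

1136868377216160297393798828125


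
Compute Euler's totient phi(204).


phi(n) counts integers in [1, n] coprime to n. Using the multiplicative formula phi(n) = n * prod_{p | n} (1 - 1/p):
204 = 2^2 * 3 * 17, so
phi(204) = 204 * (1 - 1/2) * (1 - 1/3) * (1 - 1/17) = 64.

64


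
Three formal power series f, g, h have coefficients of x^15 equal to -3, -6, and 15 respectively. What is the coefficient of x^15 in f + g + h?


Series addition is componentwise:
-3 + -6 + 15
= 6

6


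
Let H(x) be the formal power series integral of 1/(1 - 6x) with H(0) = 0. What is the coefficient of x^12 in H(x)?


1/(1 - 6x) = sum_{k>=0} 6^k x^k. Integrating termwise with H(0) = 0:
H(x) = sum_{k>=0} 6^k x^(k+1) / (k+1) = sum_{m>=1} 6^(m-1) x^m / m.
For m = 12: 6^11/12 = 362797056/12 = 30233088.

30233088


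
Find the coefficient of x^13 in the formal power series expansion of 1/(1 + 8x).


Write 1/(1 + c x) = 1/(1 - (-c) x) and apply the geometric-series identity
1/(1 - y) = sum_{k>=0} y^k to get 1/(1 + c x) = sum_{k>=0} (-c)^k x^k.
So the coefficient of x^k is (-c)^k = (-1)^k * c^k.
Here c = 8 and k = 13:
(-8)^13 = -1 * 549755813888 = -549755813888

-549755813888


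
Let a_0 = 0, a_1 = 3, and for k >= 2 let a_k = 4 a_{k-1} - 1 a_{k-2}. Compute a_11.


Iterating the recurrence forward:
a_0 = 0
a_1 = 3
a_2 = 4*3 - 1*0 = 12
a_3 = 4*12 - 1*3 = 45
a_4 = 4*45 - 1*12 = 168
a_5 = 4*168 - 1*45 = 627
a_6 = 4*627 - 1*168 = 2340
a_7 = 4*2340 - 1*627 = 8733
a_8 = 4*8733 - 1*2340 = 32592
a_9 = 4*32592 - 1*8733 = 121635
a_10 = 4*121635 - 1*32592 = 453948
a_11 = 4*453948 - 1*121635 = 1694157
So a_11 = 1694157.

1694157


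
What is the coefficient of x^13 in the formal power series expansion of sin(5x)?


The Maclaurin series is sin(t) = sum_{k>=0} (-1)^k t^(2k+1) / (2k+1)!, so substituting t = 5x, only odd powers of x are nonzero, with coefficient of x^(2k+1) equal to (-1)^k 5^(2k+1) / (2k+1)!.
Write 13 = 2*6 + 1, giving the coefficient (-1)^6 * 5^13 / 13! = 1220703125/6227020800 = 48828125/249080832.

48828125/249080832


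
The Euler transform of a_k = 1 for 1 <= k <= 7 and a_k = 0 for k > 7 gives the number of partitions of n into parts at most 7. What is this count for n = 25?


Partitions of 25 into parts at most 7:
Using generating function (1-x)^(-1)(1-x^2)^(-1)...(1-x^7)^(-1),
the coefficient of x^25 = 860

860


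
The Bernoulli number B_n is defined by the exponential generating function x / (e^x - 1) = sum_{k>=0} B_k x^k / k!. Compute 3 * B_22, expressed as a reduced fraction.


Bernoulli numbers can also be computed recursively via B_0 = 1 and sum_{j=0}^{m} C(m+1, j) B_j = 0 for m >= 1. Odd-index Bernoulli numbers vanish for k >= 3.
Computing B_22 = 854513/138, so 3 * B_22 = 3 * 854513/138 = 854513/46.

854513/46


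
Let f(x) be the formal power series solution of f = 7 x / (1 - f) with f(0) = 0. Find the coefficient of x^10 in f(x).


Apply Lagrange inversion: f = 7 x * phi(f) with phi(t) = 1/(1 - t), so
[x^n] f = 7^n * (1/n) [t^(n-1)] phi(t)^n = 7^n * (1/n) [t^(n-1)] (1 - t)^(-n) = 7^n * (1/n) C(2n - 2, n - 1) = 7^n * C_{n-1}.
For n = 10: C_9 = C(18, 9) / 10 = 48620/10 = 4862.
With the 7^10 = 282475249 factor, the coefficient is 282475249 * 4862 = 1373394660638.

1373394660638


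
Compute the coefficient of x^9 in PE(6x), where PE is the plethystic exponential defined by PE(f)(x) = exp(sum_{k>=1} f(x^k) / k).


With f(x) = 6x, the exponent is sum_{k>=1} 6 x^k / k = 6 * (-ln(1 - x)). Exponentiating:
PE(6x) = exp(-6 ln(1 - x)) = 1/(1 - x)^6.
By the negative binomial expansion, [x^n] 1/(1 - x)^6 = C(n + 5, 5).
For n = 9: C(14, 5) = 2002.

2002


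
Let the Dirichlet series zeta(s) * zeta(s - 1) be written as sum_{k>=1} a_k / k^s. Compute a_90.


Convolution gives a_k = sum_{d | k} d * 1 = sum_{d | k} d = sigma(k), the sum of positive divisors of k.
For k = 90, the divisors are 1, 2, 3, 5, 6, 9, 10, 15, 18, 30, 45, 90, so
sigma(90) = 1 + 2 + 3 + 5 + 6 + 9 + 10 + 15 + 18 + 30 + 45 + 90 = 234.

234


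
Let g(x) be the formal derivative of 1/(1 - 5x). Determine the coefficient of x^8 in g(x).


Differentiate termwise: d/dx sum_{k>=0} 5^k x^k = sum_{k>=1} k 5^k x^(k-1) = sum_{j>=0} (j+1) 5^(j+1) x^j.
Equivalently, d/dx [1/(1 - 5x)] = 5/(1 - 5x)^2.
For j = 8: 9 * 5^9 = 9 * 1953125 = 17578125.

17578125


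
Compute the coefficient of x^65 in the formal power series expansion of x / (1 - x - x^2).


Let f(x) = sum_{k>=0} a_k x^k. Multiplying f(x) * (1 - x - x^2) = x and matching coefficients gives a_0 = 0, a_1 = 1, and a_k = a_{k-1} + a_{k-2} for k >= 2. These are the Fibonacci numbers F_k.
Iterating from F_0 = 0, F_1 = 1:
F_0=0, F_1=1, F_2=1, F_3=2, F_4=3, F_5=5, F_6=8, F_7=13, F_8=21, F_9=34, ...
F_65 = 17167680177565.

17167680177565


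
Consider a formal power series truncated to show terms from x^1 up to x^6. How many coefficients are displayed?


From x^1 to x^6 inclusive, the count is 6 - 1 + 1 = 6.

6


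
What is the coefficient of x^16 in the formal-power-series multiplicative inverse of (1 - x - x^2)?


Let the inverse be f(x) = sum_{k>=0} a_k x^k. From f(x) * (1 - x - x^2) = 1 and matching coefficients:
 x^0: a_0 = 1.
 x^1: a_1 - a_0 = 0, so a_1 = 1.
 x^k (k >= 2): a_k - a_{k-1} - a_{k-2} = 0, i.e. a_k = a_{k-1} + a_{k-2}.
This is the Fibonacci-type recurrence shifted so that a_0 = a_1 = 1.
Iterating: a_0=1, a_1=1, a_2=2, a_3=3, a_4=5, a_5=8, a_6=13, a_7=21, a_8=34, a_9=55, ...
a_16 = 1597.

1597


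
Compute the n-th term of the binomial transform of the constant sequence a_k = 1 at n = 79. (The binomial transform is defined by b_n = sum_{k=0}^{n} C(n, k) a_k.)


With a_k = 1 for all k, b_n = sum_{k=0}^{n} C(n, k) = 2^n by the binomial theorem.
For n = 79: 2^79 = 604462909807314587353088.

604462909807314587353088


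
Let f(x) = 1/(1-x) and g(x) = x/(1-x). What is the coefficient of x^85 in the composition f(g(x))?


First simplify the composition: f(g(x)) = 1/(1 - x/(1-x)) = (1-x)/((1-x) - x) = (1-x)/(1-2x).
Now extract the coefficient. Write (1-x)/(1-2x) = 1/(1-2x) - x/(1-2x).
The coefficient of x^n in 1/(1-2x) is 2^n, and in x/(1-2x) is 2^(n-1) (for n >= 1).
So the coefficient of x^85 is 2^85 - 2^84 = 38685626227668133590597632 - 19342813113834066795298816 = 19342813113834066795298816.

19342813113834066795298816


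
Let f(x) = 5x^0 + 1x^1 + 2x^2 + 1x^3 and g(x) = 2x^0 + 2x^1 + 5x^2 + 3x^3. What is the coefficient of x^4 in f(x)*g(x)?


Cauchy product at x^4:
1*3 + 2*5 + 1*2
= 15

15


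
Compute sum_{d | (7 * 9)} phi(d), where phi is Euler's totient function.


First, 7 * 9 = 63. One classical identity is sum_{d | n} phi(d) = n (each k in [1, n] has a unique gcd with n, and among the k's with gcd(k, n) = n/d there are phi(d) of them). So the sum equals 63. We also verify directly:
Divisors of 63: 1, 3, 7, 9, 21, 63.
phi values: 1, 2, 6, 6, 12, 36.
Sum = 63.

63


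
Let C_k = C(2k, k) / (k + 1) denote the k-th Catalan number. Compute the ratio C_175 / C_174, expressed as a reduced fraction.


Using C_k = (2k)! / (k! (k+1)!), the ratio C_{k+1}/C_k simplifies to
C_{k+1}/C_k = [(2k+2)! / ((k+1)! (k+2)!)] * [k! (k+1)! / (2k)!]
 = (2k+2)(2k+1) / ((k+1)(k+2)) = 2(2k+1) / (k+2).
For k = 174: 2(2*174 + 1) / (174 + 2) = 698/176 = 349/88.

349/88


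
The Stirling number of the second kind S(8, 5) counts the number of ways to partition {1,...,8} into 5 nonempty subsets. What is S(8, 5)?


Using the explicit formula S(n,k) = (1/k!) sum_{j=0}^{k} (-1)^(k-j) C(k,j) j^n:
S(8, 5) = 1050
Equivalently, S(n,k) is n! times the coefficient of x^n in the EGF (e^x - 1)^k / k!.

1050


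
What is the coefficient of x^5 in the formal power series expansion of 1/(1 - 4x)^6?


The general identity 1/(1 - c x)^r = sum_{k>=0} c^k C(k + r - 1, r - 1) x^k follows by substituting y = c x into 1/(1 - y)^r = sum_{k>=0} C(k + r - 1, r - 1) y^k.
For c = 4, r = 6, k = 5:
4^5 * C(10, 5) = 1024 * 252 = 258048.

258048


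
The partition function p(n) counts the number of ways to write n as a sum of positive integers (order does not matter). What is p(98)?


Using the generating function prod_{k>=1} 1/(1-x^k), we compute p(98).
By dynamic programming over parts 1 through 98:
p(98) = 150198136

150198136


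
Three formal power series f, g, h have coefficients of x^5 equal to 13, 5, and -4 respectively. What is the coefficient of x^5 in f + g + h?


Series addition is componentwise:
13 + 5 + -4
= 14

14


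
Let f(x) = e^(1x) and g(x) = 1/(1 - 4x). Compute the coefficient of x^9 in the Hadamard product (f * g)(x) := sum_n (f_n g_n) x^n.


Expanding: f_k = 1^k/k! (from e^(1x)) and g_k = 4^k (from 1/(1 - 4x)). So the Hadamard coefficient (f * g)_k = 1^k 4^k / k! = (4)^k / k!.
For k = 9: 4^9/9! = 262144/362880 = 2048/2835.

2048/2835


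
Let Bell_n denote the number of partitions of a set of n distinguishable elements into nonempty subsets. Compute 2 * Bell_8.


Bell_8 can be computed from the Bell triangle or from Dobinski's identity Bell_n = (1/e) * sum_{k>=0} k^n / k!.
Computing Bell_8 = 4140.
Then 2 * 4140 = 8280.

8280


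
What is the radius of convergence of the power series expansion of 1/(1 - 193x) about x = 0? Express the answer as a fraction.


Expanding 1/(1 - 193x) = sum_{k>=0} 193^k x^k, the series converges when |193x| < 1, i.e., |x| < 1/193.
So the radius of convergence is 1/193 = 1/193.

1/193


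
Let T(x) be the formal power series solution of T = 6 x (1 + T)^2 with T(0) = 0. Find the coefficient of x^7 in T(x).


Apply the Lagrange inversion formula: if T = 6 x * phi(T) with phi(t) = (1 + t)^2, then [x^n] T = 6^n * (1/n) [t^(n-1)] phi(t)^n = 6^n * (1/n) [t^(n-1)] (1 + t)^(2n) = 6^n * (1/n) C(2n, n-1).
Using the identity C(2n, n-1) = C(2n, n) * n / (n+1), the unscaled factor equals C(2n, n) / (n+1) = C_n, the n-th Catalan number.
For n = 7: C_7 = C(14, 7) / 8 = 3432/8 = 429.
With the 6^7 = 279936 factor, the coefficient is 279936 * 429 = 120092544.

120092544


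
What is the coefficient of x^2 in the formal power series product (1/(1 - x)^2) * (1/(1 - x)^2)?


Combine the factors: (1/(1 - x)^2) * (1/(1 - x)^2) = 1/(1 - x)^4.
Then use 1/(1 - x)^r = sum_{k>=0} C(k + r - 1, r - 1) x^k with r = 4 and k = 2:
C(5, 3) = 10.

10


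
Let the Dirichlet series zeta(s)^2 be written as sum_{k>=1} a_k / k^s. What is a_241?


The Dirichlet convolution of the constant function 1 with itself gives (1 * 1)(k) = sum_{d | k} 1 = d(k), the number of positive divisors of k.
Since zeta(s) = sum_{k>=1} 1/k^s, we have zeta(s)^2 = sum_{k>=1} d(k)/k^s, so a_k = d(k).
For k = 241: the divisors are 1, 241.
Count = 2.

2


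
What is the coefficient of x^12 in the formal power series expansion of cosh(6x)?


The Maclaurin series is cosh(t) = sum_{m>=0} t^(2m) / (2m)!, so substituting t = 6x, only even powers of x are nonzero, with coefficient of x^(2m) equal to 6^(2m) / (2m)!.
For x^12 the coefficient is 6^12/12! = 2176782336/479001600 = 8748/1925.

8748/1925


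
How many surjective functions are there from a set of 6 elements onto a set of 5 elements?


By inclusion-exclusion on which target elements are missed, the number of surjections from an n-set onto a k-set is
surj(n, k) = sum_{j=0}^{k} (-1)^j C(k, j) (k - j)^n.
Equivalently surj(n, k) = k! * S(n, k), where S(n, k) is the Stirling number of the second kind.
For n = 6, k = 5:
S(6, 5) = 15, so
surj = 5! * 15 = 120 * 15 = 1800.

1800


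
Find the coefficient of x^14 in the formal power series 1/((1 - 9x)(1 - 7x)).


By partial fractions or Cauchy convolution:
The coefficient equals sum_{k=0}^{14} 9^k * 7^(14-k).
= 100571785292353

100571785292353


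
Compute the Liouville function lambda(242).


The Liouville function is lambda(k) = (-1)^Omega(k), where Omega(k) counts the prime factors of k with multiplicity.
Factoring: 242 = 2 * 11 * 11, so Omega(242) = 3.
lambda(242) = (-1)^3 = -1.

-1


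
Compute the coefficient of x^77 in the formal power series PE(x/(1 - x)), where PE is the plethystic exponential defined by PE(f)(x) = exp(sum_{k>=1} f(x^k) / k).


For f(x) = x/(1 - x) we have
sum_{k>=1} f(x^k) / k = sum_{k>=1} (1/k) * x^k / (1 - x^k) = sum_{k, m >= 1} x^(k m) / k,
which after exponentiating simplifies to
PE(x/(1 - x)) = prod_{k>=1} 1 / (1 - x^k).
This is the generating function for the partition function p(n), so the coefficient of x^77 is p(77).
Computing p(77) by dynamic programming over parts 1, 2, ..., 77: p(77) = 10619863.

10619863


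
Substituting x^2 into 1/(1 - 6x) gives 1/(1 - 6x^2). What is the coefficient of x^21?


Since 1/(1 - 6x^2) only has even powers of x,
the coefficient of x^21 (odd) is 0.

0


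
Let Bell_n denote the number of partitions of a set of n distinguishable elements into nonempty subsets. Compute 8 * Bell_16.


Bell_16 can be computed from the Bell triangle or from Dobinski's identity Bell_n = (1/e) * sum_{k>=0} k^n / k!.
Computing Bell_16 = 10480142147.
Then 8 * 10480142147 = 83841137176.

83841137176


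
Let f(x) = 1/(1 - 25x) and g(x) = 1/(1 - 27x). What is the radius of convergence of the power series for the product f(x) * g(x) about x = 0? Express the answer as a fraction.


The radius of 1/(1 - 25x) is 1/25 (nearest singularity at x = 1/25), and the radius of 1/(1 - 27x) is 1/27.
The product f(x)*g(x) = 1/((1 - 25x)(1 - 27x)) has singularities at both 1/25 and 1/27, so its radius of convergence is the distance to the nearest one:
min(1/25, 1/27) = 1/27.

1/27


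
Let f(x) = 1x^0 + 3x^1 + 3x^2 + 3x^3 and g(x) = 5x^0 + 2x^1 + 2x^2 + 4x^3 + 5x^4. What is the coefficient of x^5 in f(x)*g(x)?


Cauchy product at x^5:
3*5 + 3*4 + 3*2
= 33

33


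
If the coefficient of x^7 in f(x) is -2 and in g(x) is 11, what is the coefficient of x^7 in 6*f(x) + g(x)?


Scalar multiplication scales coefficients: 6 * -2 = -12.
Then add the g coefficient: -12 + 11
= -1

-1


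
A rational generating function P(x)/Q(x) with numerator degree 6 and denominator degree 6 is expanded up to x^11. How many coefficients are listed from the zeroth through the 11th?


Expanding up to x^11 gives the coefficients for x^0, x^1, ..., x^11.
That is 11 + 1 = 12 coefficients in total.

12


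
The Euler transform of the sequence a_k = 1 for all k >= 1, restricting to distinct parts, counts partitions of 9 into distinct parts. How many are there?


Partitions of 9 into distinct parts can be computed via generating function.
Product (1+x)(1+x^2)(1+x^3)...
The coefficient of x^9 = 8

8


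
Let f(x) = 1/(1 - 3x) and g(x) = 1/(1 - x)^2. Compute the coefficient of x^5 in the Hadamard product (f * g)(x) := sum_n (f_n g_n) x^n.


f has coefficients f_k = 3^k. For g = 1/(1 - x)^2 the coefficient is g_k = C(k + 1, 1) = k + 1. The Hadamard coefficient is (f * g)_k = 3^k * (k + 1).
For k = 5: 3^5 * 6 = 243 * 6 = 1458.

1458


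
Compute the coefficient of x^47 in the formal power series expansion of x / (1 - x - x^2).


Let f(x) = sum_{k>=0} a_k x^k. Multiplying f(x) * (1 - x - x^2) = x and matching coefficients gives a_0 = 0, a_1 = 1, and a_k = a_{k-1} + a_{k-2} for k >= 2. These are the Fibonacci numbers F_k.
Iterating from F_0 = 0, F_1 = 1:
F_0=0, F_1=1, F_2=1, F_3=2, F_4=3, F_5=5, F_6=8, F_7=13, F_8=21, F_9=34, ...
F_47 = 2971215073.

2971215073


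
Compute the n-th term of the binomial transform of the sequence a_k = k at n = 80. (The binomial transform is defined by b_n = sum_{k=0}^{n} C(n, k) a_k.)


With a_k = k, b_n = sum_{k=0}^{n} C(n, k) k. Using k * C(n, k) = n * C(n-1, k-1) gives b_n = n * sum_{k>=1} C(n-1, k-1) = n * 2^(n-1).
For n = 80: 80 * 2^79 = 80 * 604462909807314587353088 = 48357032784585166988247040.

48357032784585166988247040


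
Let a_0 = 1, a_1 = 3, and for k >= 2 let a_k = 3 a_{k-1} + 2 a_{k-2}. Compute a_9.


Iterating the recurrence forward:
a_0 = 1
a_1 = 3
a_2 = 3*3 + 2*1 = 11
a_3 = 3*11 + 2*3 = 39
a_4 = 3*39 + 2*11 = 139
a_5 = 3*139 + 2*39 = 495
a_6 = 3*495 + 2*139 = 1763
a_7 = 3*1763 + 2*495 = 6279
a_8 = 3*6279 + 2*1763 = 22363
a_9 = 3*22363 + 2*6279 = 79647
So a_9 = 79647.

79647


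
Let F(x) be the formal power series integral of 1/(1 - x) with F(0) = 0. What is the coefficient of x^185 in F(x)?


1/(1 - x) = sum_{k>=0} x^k. Integrating termwise and using F(0) = 0 gives
F(x) = sum_{k>=0} x^(k+1) / (k+1) = sum_{m>=1} x^m / m = -ln(1 - x).
So the coefficient of x^185 is 1/185 = 1/185.

1/185


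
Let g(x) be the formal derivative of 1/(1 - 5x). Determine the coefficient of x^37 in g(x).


Differentiate termwise: d/dx sum_{k>=0} 5^k x^k = sum_{k>=1} k 5^k x^(k-1) = sum_{j>=0} (j+1) 5^(j+1) x^j.
Equivalently, d/dx [1/(1 - 5x)] = 5/(1 - 5x)^2.
For j = 37: 38 * 5^38 = 38 * 363797880709171295166015625 = 13824319466948509216308593750.

13824319466948509216308593750


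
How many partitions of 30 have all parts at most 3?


Using the generating function (1-x)^(-1)(1-x^2)^(-1)(1-x^3)^(-1),
the coefficient of x^30 counts these restricted partitions.
Result = 91

91


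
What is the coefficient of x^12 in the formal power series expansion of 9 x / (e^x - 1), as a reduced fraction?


The exponential generating function for Bernoulli numbers is
x / (e^x - 1) = sum_{k>=0} B_k x^k / k!.
So the coefficient of x^12 in 9 x / (e^x - 1) is 9 B_12 / 12!.
Computing: B_12 = -691/2730, 12! = 479001600, giving
9 * -691/2730 / 479001600 = -691/145297152000.

-691/145297152000


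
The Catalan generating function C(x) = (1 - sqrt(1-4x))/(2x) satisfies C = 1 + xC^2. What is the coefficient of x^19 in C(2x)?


Substituting x -> 2x scales the n-th coefficient by 2^n, so [x^19] C(2x) = 2^19 * C_19.
C_19 = C(2*19, 19)/(20) = 35345263800/20 = 1767263190.
So 2^19 * 1767263190 = 524288 * 1767263190 = 926554883358720.

926554883358720


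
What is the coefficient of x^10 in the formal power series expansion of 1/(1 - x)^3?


The negative binomial / multiset identity is
1/(1 - x)^r = sum_{k>=0} C(k + r - 1, r - 1) x^k.
Here r = 3 and k = 10, so the coefficient is
C(10 + 2, 2) = C(12, 2)
= 66

66


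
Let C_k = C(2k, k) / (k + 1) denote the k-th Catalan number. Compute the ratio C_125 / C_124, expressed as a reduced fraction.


Using C_k = (2k)! / (k! (k+1)!), the ratio C_{k+1}/C_k simplifies to
C_{k+1}/C_k = [(2k+2)! / ((k+1)! (k+2)!)] * [k! (k+1)! / (2k)!]
 = (2k+2)(2k+1) / ((k+1)(k+2)) = 2(2k+1) / (k+2).
For k = 124: 2(2*124 + 1) / (124 + 2) = 498/126 = 83/21.

83/21


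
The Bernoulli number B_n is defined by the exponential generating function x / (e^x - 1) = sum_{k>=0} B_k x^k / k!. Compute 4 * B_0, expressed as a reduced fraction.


Bernoulli numbers can also be computed recursively via B_0 = 1 and sum_{j=0}^{m} C(m+1, j) B_j = 0 for m >= 1. Odd-index Bernoulli numbers vanish for k >= 3.
Computing B_0 = 1, so 4 * B_0 = 4 * 1 = 4.

4


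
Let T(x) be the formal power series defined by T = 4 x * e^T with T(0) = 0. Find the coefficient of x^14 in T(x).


Apply the Lagrange inversion formula: if T = 4 x * phi(T) with phi(t) = e^t, then
[x^n] T = 4^n * (1/n) [t^(n-1)] phi(t)^n = 4^n * (1/n) [t^(n-1)] e^(n t) = 4^n * (1/n) * n^(n-1) / (n-1)! = 4^n * n^(n-1) / n!.
When c = 1 this is the Cayley count of rooted labeled trees on n vertices, divided by n!.
For n = 14: 4^14 * 14^13 / 14! = 268435456 * 793714773254144/87178291200 = 2123138423672799232/868725.

2123138423672799232/868725


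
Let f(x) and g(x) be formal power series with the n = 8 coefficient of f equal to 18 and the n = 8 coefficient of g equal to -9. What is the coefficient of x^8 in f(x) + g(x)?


Addition of formal power series is termwise.
The coefficient of x^8 in f + g = 18 + -9
= 9

9


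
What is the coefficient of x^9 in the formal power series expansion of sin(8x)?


The Maclaurin series is sin(t) = sum_{k>=0} (-1)^k t^(2k+1) / (2k+1)!, so substituting t = 8x, only odd powers of x are nonzero, with coefficient of x^(2k+1) equal to (-1)^k 8^(2k+1) / (2k+1)!.
Write 9 = 2*4 + 1, giving the coefficient (-1)^4 * 8^9 / 9! = 134217728/362880 = 1048576/2835.

1048576/2835


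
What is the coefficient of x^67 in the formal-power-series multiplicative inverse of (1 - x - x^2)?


Let the inverse be f(x) = sum_{k>=0} a_k x^k. From f(x) * (1 - x - x^2) = 1 and matching coefficients:
 x^0: a_0 = 1.
 x^1: a_1 - a_0 = 0, so a_1 = 1.
 x^k (k >= 2): a_k - a_{k-1} - a_{k-2} = 0, i.e. a_k = a_{k-1} + a_{k-2}.
This is the Fibonacci-type recurrence shifted so that a_0 = a_1 = 1.
Iterating: a_0=1, a_1=1, a_2=2, a_3=3, a_4=5, a_5=8, a_6=13, a_7=21, a_8=34, a_9=55, ...
a_67 = 72723460248141.

72723460248141


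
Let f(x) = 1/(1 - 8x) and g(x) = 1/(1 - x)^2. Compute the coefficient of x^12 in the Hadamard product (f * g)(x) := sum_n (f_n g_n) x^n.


f has coefficients f_k = 8^k. For g = 1/(1 - x)^2 the coefficient is g_k = C(k + 1, 1) = k + 1. The Hadamard coefficient is (f * g)_k = 8^k * (k + 1).
For k = 12: 8^12 * 13 = 68719476736 * 13 = 893353197568.

893353197568


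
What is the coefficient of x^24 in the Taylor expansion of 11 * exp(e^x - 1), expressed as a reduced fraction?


exp(e^x - 1) = sum_{k>=0} Bell_k x^k / k!, where Bell_k is the k-th Bell number.
So the coefficient of x^24 is 11 * Bell_24 / 24!.
Computing: Bell_24 = 445958869294805289 and 24! = 620448401733239439360000, giving
11 * 445958869294805289/620448401733239439360000 = 148652956431601763/18801466719189073920000.

148652956431601763/18801466719189073920000


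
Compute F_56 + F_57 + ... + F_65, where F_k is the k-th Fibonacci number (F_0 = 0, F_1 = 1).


Use the identity sum_{k=0}^{N} F_k = F_{N+2} - 1 (which follows from F_{k+2} - F_{k+1} = F_k). Then
sum_{k=56}^{65} F_k = (F_{67} - 1) - (F_{57} - 1) = F_{67} - F_{57}.
Computing: F_{67} = 44945570212853, F_{57} = 365435296162, so
Sum = 44945570212853 - 365435296162 = 44580134916691.

44580134916691


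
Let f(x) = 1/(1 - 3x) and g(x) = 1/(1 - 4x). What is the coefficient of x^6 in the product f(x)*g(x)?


The coefficient of x^n in f*g is the Cauchy product: sum_{k=0}^{n} a^k * b^(n-k).
With a=3, b=4, n=6:
sum_{k=0}^{6} 3^k * 4^(6-k)
= 14197

14197


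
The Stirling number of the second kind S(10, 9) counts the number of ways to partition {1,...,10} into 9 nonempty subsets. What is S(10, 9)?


Using the explicit formula S(n,k) = (1/k!) sum_{j=0}^{k} (-1)^(k-j) C(k,j) j^n:
S(10, 9) = 45
Equivalently, S(n,k) is n! times the coefficient of x^n in the EGF (e^x - 1)^k / k!.

45


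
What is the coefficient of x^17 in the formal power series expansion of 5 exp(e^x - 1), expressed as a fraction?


exp(e^x - 1) is the exponential generating function for the Bell numbers Bell_k: exp(e^x - 1) = sum_{k>=0} Bell_k x^k / k!.
So the coefficient of x^17 in 5 exp(e^x - 1) is 5 Bell_17 / 17!.
Computing: Bell_17 = 82864869804 and 17! = 355687428096000, giving
5 * 82864869804/355687428096000 = 255755771/219560140800.

255755771/219560140800


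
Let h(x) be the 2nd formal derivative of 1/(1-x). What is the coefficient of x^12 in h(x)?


Differentiating 2 times: d^2/dx^2 [1/(1-x)] = 2!/(1-x)^3.
The expansion 1/(1-x)^3 = sum_{k>=0} C(k+2, 2) x^k, so the coefficient of x^n in 2!/(1-x)^3 is 2! * C(n+2, 2).
For n = 12: 2 * C(14, 2) = 2 * 91 = 182

182


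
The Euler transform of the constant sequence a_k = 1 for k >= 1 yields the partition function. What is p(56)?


The Euler transform converts the sequence a_k = 1 into the number of integer partitions.
Using the recurrence or dynamic programming:
p(56) = 526823

526823


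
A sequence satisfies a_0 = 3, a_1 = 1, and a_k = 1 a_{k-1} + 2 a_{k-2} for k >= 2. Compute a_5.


The characteristic equation is t^2 - 1 t - 2 = 0, with roots r_1 = 2 and r_2 = -1 (so c_1 = r_1 + r_2, c_2 = -r_1 r_2 as required).
One can use the closed form a_n = A r_1^n + B r_2^n, but direct iteration is more reliable:
a_0 = 3, a_1 = 1, a_2 = 7, a_3 = 9, a_4 = 23, a_5 = 41.
So a_5 = 41.

41


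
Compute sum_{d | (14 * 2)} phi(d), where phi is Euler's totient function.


First, 14 * 2 = 28. One classical identity is sum_{d | n} phi(d) = n (each k in [1, n] has a unique gcd with n, and among the k's with gcd(k, n) = n/d there are phi(d) of them). So the sum equals 28. We also verify directly:
Divisors of 28: 1, 2, 4, 7, 14, 28.
phi values: 1, 1, 2, 6, 6, 12.
Sum = 28.

28


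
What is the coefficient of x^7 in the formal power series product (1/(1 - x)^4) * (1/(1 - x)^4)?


Combine the factors: (1/(1 - x)^4) * (1/(1 - x)^4) = 1/(1 - x)^8.
Then use 1/(1 - x)^r = sum_{k>=0} C(k + r - 1, r - 1) x^k with r = 8 and k = 7:
C(14, 7) = 3432.

3432


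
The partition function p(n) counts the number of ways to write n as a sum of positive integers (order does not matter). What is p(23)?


Using the generating function prod_{k>=1} 1/(1-x^k), we compute p(23).
By dynamic programming over parts 1 through 23:
p(23) = 1255

1255


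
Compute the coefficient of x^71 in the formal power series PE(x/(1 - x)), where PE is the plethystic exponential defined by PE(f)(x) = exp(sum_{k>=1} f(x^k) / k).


For f(x) = x/(1 - x) we have
sum_{k>=1} f(x^k) / k = sum_{k>=1} (1/k) * x^k / (1 - x^k) = sum_{k, m >= 1} x^(k m) / k,
which after exponentiating simplifies to
PE(x/(1 - x)) = prod_{k>=1} 1 / (1 - x^k).
This is the generating function for the partition function p(n), so the coefficient of x^71 is p(71).
Computing p(71) by dynamic programming over parts 1, 2, ..., 71: p(71) = 4697205.

4697205


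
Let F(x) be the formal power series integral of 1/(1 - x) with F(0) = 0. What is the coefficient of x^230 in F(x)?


1/(1 - x) = sum_{k>=0} x^k. Integrating termwise and using F(0) = 0 gives
F(x) = sum_{k>=0} x^(k+1) / (k+1) = sum_{m>=1} x^m / m = -ln(1 - x).
So the coefficient of x^230 is 1/230 = 1/230.

1/230


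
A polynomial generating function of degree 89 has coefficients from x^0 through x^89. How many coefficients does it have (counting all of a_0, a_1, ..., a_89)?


A polynomial of degree 89 takes the form a_0 + a_1 x + ... + a_89 x^89.
The number of coefficients is 89 + 1 = 90.

90
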